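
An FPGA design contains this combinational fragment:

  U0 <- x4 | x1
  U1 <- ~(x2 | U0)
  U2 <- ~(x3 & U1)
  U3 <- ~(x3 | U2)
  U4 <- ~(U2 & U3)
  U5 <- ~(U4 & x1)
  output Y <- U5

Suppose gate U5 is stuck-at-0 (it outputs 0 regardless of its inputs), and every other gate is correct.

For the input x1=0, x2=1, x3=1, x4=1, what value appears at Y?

0

Propagate with U5 forced: U0=1, U1=0, U2=1, U3=0, U4=1, U5=0 [stuck-at-0].
So Y = 0. (Without the fault it would be 1.)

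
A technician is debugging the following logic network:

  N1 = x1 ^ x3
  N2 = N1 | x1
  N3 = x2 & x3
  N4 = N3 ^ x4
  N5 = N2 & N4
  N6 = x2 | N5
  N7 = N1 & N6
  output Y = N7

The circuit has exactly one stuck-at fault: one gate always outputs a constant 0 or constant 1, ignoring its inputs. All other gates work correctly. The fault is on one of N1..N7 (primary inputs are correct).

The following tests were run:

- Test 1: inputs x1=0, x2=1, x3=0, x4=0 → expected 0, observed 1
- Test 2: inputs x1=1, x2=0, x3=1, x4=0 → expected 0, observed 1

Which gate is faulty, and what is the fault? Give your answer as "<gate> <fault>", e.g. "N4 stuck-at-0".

Fault-free values for test 1 (x1=0, x2=1, x3=0, x4=0): N1=0, N2=0, N3=0, N4=0, N5=0, N6=1, N7=0, giving Y=0. Observed 1.
Test 1: faults giving observed 1 are {N1 stuck-at-1, N7 stuck-at-1}.
Test 2 (x1=1, x2=0, x3=1, x4=0): fault-free N1=0, N2=1, N3=0, N4=0, N5=0, N6=0, N7=0 → 0; observed 1. Eliminates N1 stuck-at-1.
Only N7 stuck-at-1 is consistent with every test.

N7 stuck-at-1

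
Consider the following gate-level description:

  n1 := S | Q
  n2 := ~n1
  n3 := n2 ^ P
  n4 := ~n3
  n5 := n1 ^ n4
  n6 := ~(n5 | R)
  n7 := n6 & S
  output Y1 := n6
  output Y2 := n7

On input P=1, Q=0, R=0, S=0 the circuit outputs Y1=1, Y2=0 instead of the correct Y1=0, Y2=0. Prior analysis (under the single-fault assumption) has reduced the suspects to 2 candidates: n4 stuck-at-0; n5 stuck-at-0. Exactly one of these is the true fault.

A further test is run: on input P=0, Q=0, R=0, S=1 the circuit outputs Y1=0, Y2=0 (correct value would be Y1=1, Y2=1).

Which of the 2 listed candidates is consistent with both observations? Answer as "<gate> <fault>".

Evaluate each candidate on input P=0, Q=0, R=0, S=1:
  n4 stuck-at-0: n1=1, n2=0, n3=0, n4=0 [stuck-at-0], n5=1, n6=0, n7=0 → Y1=0, Y2=0 — matches
  n5 stuck-at-0: n1=1, n2=0, n3=0, n4=1, n5=0 [stuck-at-0], n6=1, n7=1 → Y1=1, Y2=1 — eliminated
Only n4 stuck-at-0 reproduces the observed Y1=0, Y2=0.

n4 stuck-at-0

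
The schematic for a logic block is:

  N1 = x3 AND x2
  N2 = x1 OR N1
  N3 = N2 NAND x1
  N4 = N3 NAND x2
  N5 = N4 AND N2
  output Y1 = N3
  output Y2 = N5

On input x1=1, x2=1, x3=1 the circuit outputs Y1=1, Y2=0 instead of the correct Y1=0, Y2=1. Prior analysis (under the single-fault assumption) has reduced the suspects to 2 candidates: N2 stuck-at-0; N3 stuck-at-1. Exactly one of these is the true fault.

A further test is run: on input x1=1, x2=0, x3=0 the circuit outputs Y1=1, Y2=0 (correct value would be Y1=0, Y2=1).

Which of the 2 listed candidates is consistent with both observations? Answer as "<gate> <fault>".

Evaluate each candidate on input x1=1, x2=0, x3=0:
  N2 stuck-at-0: N1=0, N2=0 [stuck-at-0], N3=1, N4=1, N5=0 → Y1=1, Y2=0 — matches
  N3 stuck-at-1: N1=0, N2=1, N3=1 [stuck-at-1], N4=1, N5=1 → Y1=1, Y2=1 — eliminated
Only N2 stuck-at-0 reproduces the observed Y1=1, Y2=0.

N2 stuck-at-0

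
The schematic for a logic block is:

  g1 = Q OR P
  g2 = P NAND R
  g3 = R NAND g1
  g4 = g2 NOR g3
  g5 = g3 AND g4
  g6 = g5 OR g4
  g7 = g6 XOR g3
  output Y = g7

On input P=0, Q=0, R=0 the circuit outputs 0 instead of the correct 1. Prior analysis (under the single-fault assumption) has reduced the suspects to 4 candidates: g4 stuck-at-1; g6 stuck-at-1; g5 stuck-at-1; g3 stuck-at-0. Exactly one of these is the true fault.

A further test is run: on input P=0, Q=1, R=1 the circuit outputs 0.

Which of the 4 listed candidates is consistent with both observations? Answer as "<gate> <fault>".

g3 stuck-at-0

Evaluate each candidate on input P=0, Q=1, R=1:
  g4 stuck-at-1: g1=1, g2=1, g3=0, g4=1 [stuck-at-1], g5=0, g6=1, g7=1 → 1 — eliminated
  g6 stuck-at-1: g1=1, g2=1, g3=0, g4=0, g5=0, g6=1 [stuck-at-1], g7=1 → 1 — eliminated
  g5 stuck-at-1: g1=1, g2=1, g3=0, g4=0, g5=1 [stuck-at-1], g6=1, g7=1 → 1 — eliminated
  g3 stuck-at-0: g1=1, g2=1, g3=0 [stuck-at-0], g4=0, g5=0, g6=0, g7=0 → 0 — matches
Only g3 stuck-at-0 reproduces the observed 0.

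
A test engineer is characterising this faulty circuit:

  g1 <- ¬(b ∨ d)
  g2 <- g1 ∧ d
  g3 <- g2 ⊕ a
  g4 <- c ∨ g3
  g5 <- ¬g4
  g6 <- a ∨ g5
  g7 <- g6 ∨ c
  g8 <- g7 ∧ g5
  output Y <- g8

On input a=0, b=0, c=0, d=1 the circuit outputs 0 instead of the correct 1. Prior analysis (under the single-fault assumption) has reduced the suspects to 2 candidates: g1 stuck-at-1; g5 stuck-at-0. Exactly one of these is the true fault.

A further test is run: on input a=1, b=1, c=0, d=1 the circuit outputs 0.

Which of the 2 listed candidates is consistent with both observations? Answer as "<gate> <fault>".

g5 stuck-at-0

Evaluate each candidate on input a=1, b=1, c=0, d=1:
  g1 stuck-at-1: g1=1 [stuck-at-1], g2=1, g3=0, g4=0, g5=1, g6=1, g7=1, g8=1 → 1 — eliminated
  g5 stuck-at-0: g1=0, g2=0, g3=1, g4=1, g5=0 [stuck-at-0], g6=1, g7=1, g8=0 → 0 — matches
Only g5 stuck-at-0 reproduces the observed 0.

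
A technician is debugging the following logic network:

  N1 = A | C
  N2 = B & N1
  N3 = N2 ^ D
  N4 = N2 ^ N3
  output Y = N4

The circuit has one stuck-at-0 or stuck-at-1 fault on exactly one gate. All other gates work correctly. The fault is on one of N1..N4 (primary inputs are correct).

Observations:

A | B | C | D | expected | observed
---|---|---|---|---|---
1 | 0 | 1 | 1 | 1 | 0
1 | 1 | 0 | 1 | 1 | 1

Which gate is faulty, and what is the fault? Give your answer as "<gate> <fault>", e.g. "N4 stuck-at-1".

Fault-free values for test 1 (A=1, B=0, C=1, D=1): N1=1, N2=0, N3=1, N4=1, giving Y=1. Observed 0.
Test 1: faults giving observed 0 are {N3 stuck-at-0, N4 stuck-at-0}.
Test 2 (A=1, B=1, C=0, D=1): fault-free N1=1, N2=1, N3=0, N4=1 → 1; observed 1. Eliminates N4 stuck-at-0.
Only N3 stuck-at-0 is consistent with every test.

N3 stuck-at-0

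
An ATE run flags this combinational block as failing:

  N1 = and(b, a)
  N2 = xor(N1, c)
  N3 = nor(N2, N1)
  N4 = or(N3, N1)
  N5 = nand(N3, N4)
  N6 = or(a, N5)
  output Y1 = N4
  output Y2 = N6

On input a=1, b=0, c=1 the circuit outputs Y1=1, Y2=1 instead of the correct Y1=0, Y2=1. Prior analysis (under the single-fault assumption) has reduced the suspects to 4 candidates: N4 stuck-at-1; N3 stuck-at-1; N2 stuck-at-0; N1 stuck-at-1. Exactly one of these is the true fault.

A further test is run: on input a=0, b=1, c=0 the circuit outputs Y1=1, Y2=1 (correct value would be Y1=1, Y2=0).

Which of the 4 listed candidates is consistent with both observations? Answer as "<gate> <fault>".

Evaluate each candidate on input a=0, b=1, c=0:
  N4 stuck-at-1: N1=0, N2=0, N3=1, N4=1 [stuck-at-1], N5=0, N6=0 → Y1=1, Y2=0 — eliminated
  N3 stuck-at-1: N1=0, N2=0, N3=1 [stuck-at-1], N4=1, N5=0, N6=0 → Y1=1, Y2=0 — eliminated
  N2 stuck-at-0: N1=0, N2=0 [stuck-at-0], N3=1, N4=1, N5=0, N6=0 → Y1=1, Y2=0 — eliminated
  N1 stuck-at-1: N1=1 [stuck-at-1], N2=1, N3=0, N4=1, N5=1, N6=1 → Y1=1, Y2=1 — matches
Only N1 stuck-at-1 reproduces the observed Y1=1, Y2=1.

N1 stuck-at-1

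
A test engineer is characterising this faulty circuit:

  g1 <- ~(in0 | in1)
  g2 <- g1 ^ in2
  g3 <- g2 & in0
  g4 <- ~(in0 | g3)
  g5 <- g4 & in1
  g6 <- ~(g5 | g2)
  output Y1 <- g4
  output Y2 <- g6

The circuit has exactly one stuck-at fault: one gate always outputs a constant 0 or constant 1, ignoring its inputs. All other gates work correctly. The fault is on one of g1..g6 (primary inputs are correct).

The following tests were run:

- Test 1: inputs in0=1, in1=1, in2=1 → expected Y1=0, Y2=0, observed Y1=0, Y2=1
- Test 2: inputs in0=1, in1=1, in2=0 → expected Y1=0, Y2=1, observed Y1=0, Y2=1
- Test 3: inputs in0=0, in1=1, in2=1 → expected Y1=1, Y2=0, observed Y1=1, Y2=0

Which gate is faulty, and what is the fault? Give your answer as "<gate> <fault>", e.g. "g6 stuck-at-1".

Fault-free values for test 1 (in0=1, in1=1, in2=1): g1=0, g2=1, g3=1, g4=0, g5=0, g6=0, giving Y1=0, Y2=0. Observed Y1=0, Y2=1.
Test 1: faults giving observed Y1=0, Y2=1 are {g1 stuck-at-1, g2 stuck-at-0, g6 stuck-at-1}.
Test 2 (in0=1, in1=1, in2=0): fault-free g1=0, g2=0, g3=0, g4=0, g5=0, g6=1 → Y1=0, Y2=1; observed Y1=0, Y2=1. Eliminates g1 stuck-at-1.
Test 3 (in0=0, in1=1, in2=1): fault-free g1=0, g2=1, g3=0, g4=1, g5=1, g6=0 → Y1=1, Y2=0; observed Y1=1, Y2=0. Eliminates g6 stuck-at-1.
Only g2 stuck-at-0 is consistent with every test.

g2 stuck-at-0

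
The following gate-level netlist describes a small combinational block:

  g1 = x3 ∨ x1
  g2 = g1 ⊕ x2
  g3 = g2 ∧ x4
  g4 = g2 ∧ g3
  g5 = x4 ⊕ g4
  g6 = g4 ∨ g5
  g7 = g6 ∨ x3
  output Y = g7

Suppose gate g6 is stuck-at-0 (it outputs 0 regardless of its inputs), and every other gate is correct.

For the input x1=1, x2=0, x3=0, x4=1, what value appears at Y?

0

Propagate with g6 forced: g1=1, g2=1, g3=1, g4=1, g5=0, g6=0 [stuck-at-0], g7=0.
So Y = 0. (Without the fault it would be 1.)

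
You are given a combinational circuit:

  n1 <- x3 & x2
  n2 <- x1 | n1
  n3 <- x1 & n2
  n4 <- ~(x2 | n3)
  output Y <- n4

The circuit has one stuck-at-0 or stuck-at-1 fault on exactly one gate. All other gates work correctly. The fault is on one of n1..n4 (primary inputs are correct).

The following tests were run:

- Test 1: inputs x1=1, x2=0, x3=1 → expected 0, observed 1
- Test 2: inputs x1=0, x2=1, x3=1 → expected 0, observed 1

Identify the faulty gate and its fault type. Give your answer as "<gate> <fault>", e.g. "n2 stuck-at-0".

Fault-free values for test 1 (x1=1, x2=0, x3=1): n1=0, n2=1, n3=1, n4=0, giving Y=0. Observed 1.
Test 1: faults giving observed 1 are {n2 stuck-at-0, n3 stuck-at-0, n4 stuck-at-1}.
Test 2 (x1=0, x2=1, x3=1): fault-free n1=1, n2=1, n3=0, n4=0 → 0; observed 1. Eliminates n2 stuck-at-0, n3 stuck-at-0.
Only n4 stuck-at-1 is consistent with every test.

n4 stuck-at-1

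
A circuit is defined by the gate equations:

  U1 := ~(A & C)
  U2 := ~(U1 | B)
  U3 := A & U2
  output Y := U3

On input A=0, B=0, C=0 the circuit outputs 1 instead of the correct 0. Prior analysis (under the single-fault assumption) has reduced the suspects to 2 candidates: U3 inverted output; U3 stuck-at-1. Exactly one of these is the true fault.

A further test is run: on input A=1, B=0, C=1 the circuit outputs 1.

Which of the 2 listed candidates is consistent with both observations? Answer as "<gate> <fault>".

Evaluate each candidate on input A=1, B=0, C=1:
  U3 inverted output: U1=0, U2=1, U3=0 [inverted output] → 0 — eliminated
  U3 stuck-at-1: U1=0, U2=1, U3=1 [stuck-at-1] → 1 — matches
Only U3 stuck-at-1 reproduces the observed 1.

U3 stuck-at-1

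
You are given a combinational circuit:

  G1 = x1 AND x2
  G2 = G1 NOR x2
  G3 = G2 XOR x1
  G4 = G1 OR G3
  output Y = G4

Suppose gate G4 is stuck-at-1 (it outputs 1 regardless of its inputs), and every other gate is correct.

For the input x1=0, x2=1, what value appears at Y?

1

Propagate with G4 forced: G1=0, G2=0, G3=0, G4=1 [stuck-at-1].
So Y = 1. (Without the fault it would be 0.)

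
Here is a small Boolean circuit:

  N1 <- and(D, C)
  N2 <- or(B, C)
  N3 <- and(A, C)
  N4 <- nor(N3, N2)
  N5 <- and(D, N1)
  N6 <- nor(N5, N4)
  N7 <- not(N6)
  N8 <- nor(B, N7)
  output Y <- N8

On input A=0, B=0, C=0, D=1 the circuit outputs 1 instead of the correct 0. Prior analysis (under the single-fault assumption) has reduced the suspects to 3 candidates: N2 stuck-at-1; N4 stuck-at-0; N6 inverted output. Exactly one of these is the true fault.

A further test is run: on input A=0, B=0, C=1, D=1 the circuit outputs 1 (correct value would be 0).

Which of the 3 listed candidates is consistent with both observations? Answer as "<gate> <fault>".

Evaluate each candidate on input A=0, B=0, C=1, D=1:
  N2 stuck-at-1: N1=1, N2=1 [stuck-at-1], N3=0, N4=0, N5=1, N6=0, N7=1, N8=0 → 0 — eliminated
  N4 stuck-at-0: N1=1, N2=1, N3=0, N4=0 [stuck-at-0], N5=1, N6=0, N7=1, N8=0 → 0 — eliminated
  N6 inverted output: N1=1, N2=1, N3=0, N4=0, N5=1, N6=1 [inverted output], N7=0, N8=1 → 1 — matches
Only N6 inverted output reproduces the observed 1.

N6 inverted output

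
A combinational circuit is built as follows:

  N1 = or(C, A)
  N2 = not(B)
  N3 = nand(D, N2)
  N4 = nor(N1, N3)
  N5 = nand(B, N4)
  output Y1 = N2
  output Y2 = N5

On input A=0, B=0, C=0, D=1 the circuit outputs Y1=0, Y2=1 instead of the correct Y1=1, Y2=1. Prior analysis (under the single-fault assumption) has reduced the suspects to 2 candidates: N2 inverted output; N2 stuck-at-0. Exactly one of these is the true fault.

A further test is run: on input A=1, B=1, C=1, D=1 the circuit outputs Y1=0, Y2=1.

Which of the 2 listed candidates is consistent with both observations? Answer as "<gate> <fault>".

Evaluate each candidate on input A=1, B=1, C=1, D=1:
  N2 inverted output: N1=1, N2=1 [inverted output], N3=0, N4=0, N5=1 → Y1=1, Y2=1 — eliminated
  N2 stuck-at-0: N1=1, N2=0 [stuck-at-0], N3=1, N4=0, N5=1 → Y1=0, Y2=1 — matches
Only N2 stuck-at-0 reproduces the observed Y1=0, Y2=1.

N2 stuck-at-0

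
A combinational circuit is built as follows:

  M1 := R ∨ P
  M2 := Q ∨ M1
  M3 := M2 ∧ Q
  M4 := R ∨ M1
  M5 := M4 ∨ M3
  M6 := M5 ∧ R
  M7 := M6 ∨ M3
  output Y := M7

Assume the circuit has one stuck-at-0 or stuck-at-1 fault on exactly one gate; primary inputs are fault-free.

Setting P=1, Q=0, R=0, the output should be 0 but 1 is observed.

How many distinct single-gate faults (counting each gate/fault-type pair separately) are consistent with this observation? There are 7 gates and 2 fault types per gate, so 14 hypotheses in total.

Fault-free: M1=1, M2=1, M3=0, M4=1, M5=1, M6=0, M7=0 → 0. Observed 1.
  M1 stuck-at-0: output 0 ✗
  M1 stuck-at-1: output 0 ✗
  M2 stuck-at-0: output 0 ✗
  M2 stuck-at-1: output 0 ✗
  M3 stuck-at-0: output 0 ✗
  M3 stuck-at-1: output 1 ✓
  M4 stuck-at-0: output 0 ✗
  M4 stuck-at-1: output 0 ✗
  M5 stuck-at-0: output 0 ✗
  M5 stuck-at-1: output 0 ✗
  M6 stuck-at-0: output 0 ✗
  M6 stuck-at-1: output 1 ✓
  M7 stuck-at-0: output 0 ✗
  M7 stuck-at-1: output 1 ✓
Consistent faults: {M3 stuck-at-1, M6 stuck-at-1, M7 stuck-at-1} — 3 in all.

3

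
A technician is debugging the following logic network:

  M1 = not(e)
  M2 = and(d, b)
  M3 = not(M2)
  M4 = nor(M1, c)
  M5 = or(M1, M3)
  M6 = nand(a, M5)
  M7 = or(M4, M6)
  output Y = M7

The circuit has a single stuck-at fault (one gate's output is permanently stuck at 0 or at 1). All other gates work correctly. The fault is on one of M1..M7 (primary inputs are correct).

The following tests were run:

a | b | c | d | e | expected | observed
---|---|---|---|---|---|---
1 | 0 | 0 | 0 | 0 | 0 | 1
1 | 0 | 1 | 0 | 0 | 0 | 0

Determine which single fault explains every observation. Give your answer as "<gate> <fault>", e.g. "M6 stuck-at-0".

M1 stuck-at-0

Fault-free values for test 1 (a=1, b=0, c=0, d=0, e=0): M1=1, M2=0, M3=1, M4=0, M5=1, M6=0, M7=0, giving Y=0. Observed 1.
Test 1: faults giving observed 1 are {M1 stuck-at-0, M4 stuck-at-1, M5 stuck-at-0, M6 stuck-at-1, M7 stuck-at-1}.
Test 2 (a=1, b=0, c=1, d=0, e=0): fault-free M1=1, M2=0, M3=1, M4=0, M5=1, M6=0, M7=0 → 0; observed 0. Eliminates M4 stuck-at-1, M5 stuck-at-0, M6 stuck-at-1, M7 stuck-at-1.
Only M1 stuck-at-0 is consistent with every test.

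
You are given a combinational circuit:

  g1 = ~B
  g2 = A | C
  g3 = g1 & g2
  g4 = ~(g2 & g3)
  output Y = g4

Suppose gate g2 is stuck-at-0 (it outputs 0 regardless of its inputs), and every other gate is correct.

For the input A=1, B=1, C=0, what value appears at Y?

1

Propagate with g2 forced: g1=0, g2=0 [stuck-at-0], g3=0, g4=1.
So Y = 1. (Same as the fault-free value — the fault is masked on this input.)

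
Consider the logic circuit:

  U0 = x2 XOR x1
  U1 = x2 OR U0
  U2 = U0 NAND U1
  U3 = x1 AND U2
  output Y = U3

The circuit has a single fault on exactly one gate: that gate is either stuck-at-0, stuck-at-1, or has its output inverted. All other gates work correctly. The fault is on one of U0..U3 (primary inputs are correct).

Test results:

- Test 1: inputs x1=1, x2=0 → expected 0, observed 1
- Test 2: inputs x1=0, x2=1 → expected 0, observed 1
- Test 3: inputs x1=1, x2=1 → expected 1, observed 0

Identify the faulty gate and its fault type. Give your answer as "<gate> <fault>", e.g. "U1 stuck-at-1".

U3 inverted output

Fault-free values for test 1 (x1=1, x2=0): U0=1, U1=1, U2=0, U3=0, giving Y=0. Observed 1.
Test 1: faults giving observed 1 are {U0 stuck-at-0, U0 inverted output, U1 stuck-at-0, U1 inverted output, U2 stuck-at-1, U2 inverted output, U3 stuck-at-1, U3 inverted output}.
Test 2 (x1=0, x2=1): fault-free U0=1, U1=1, U2=0, U3=0 → 0; observed 1. Eliminates U0 stuck-at-0, U0 inverted output, U1 stuck-at-0, U1 inverted output, U2 stuck-at-1, U2 inverted output.
Test 3 (x1=1, x2=1): fault-free U0=0, U1=1, U2=1, U3=1 → 1; observed 0. Eliminates U3 stuck-at-1.
Only U3 inverted output is consistent with every test.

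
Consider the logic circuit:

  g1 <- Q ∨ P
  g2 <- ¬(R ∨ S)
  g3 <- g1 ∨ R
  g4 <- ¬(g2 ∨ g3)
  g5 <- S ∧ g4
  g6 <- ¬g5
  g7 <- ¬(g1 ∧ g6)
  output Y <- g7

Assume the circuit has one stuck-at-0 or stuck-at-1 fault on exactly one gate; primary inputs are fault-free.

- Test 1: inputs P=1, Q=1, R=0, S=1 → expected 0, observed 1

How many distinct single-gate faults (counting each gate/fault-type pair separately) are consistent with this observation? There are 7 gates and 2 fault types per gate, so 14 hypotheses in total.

6

Fault-free: g1=1, g2=0, g3=1, g4=0, g5=0, g6=1, g7=0 → 0. Observed 1.
  g1 stuck-at-0: output 1 ✓
  g1 stuck-at-1: output 0 ✗
  g2 stuck-at-0: output 0 ✗
  g2 stuck-at-1: output 0 ✗
  g3 stuck-at-0: output 1 ✓
  g3 stuck-at-1: output 0 ✗
  g4 stuck-at-0: output 0 ✗
  g4 stuck-at-1: output 1 ✓
  g5 stuck-at-0: output 0 ✗
  g5 stuck-at-1: output 1 ✓
  g6 stuck-at-0: output 1 ✓
  g6 stuck-at-1: output 0 ✗
  g7 stuck-at-0: output 0 ✗
  g7 stuck-at-1: output 1 ✓
Consistent faults: {g1 stuck-at-0, g3 stuck-at-0, g4 stuck-at-1, g5 stuck-at-1, g6 stuck-at-0, g7 stuck-at-1} — 6 in all.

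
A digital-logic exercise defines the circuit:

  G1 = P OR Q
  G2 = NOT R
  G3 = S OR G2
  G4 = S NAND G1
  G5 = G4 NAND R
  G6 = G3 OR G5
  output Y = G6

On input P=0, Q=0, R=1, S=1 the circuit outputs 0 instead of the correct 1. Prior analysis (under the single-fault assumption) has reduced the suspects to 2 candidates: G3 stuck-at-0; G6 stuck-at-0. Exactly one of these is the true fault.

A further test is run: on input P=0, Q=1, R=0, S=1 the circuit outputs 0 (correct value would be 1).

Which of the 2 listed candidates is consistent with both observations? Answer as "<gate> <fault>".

G6 stuck-at-0

Evaluate each candidate on input P=0, Q=1, R=0, S=1:
  G3 stuck-at-0: G1=1, G2=1, G3=0 [stuck-at-0], G4=0, G5=1, G6=1 → 1 — eliminated
  G6 stuck-at-0: G1=1, G2=1, G3=1, G4=0, G5=1, G6=0 [stuck-at-0] → 0 — matches
Only G6 stuck-at-0 reproduces the observed 0.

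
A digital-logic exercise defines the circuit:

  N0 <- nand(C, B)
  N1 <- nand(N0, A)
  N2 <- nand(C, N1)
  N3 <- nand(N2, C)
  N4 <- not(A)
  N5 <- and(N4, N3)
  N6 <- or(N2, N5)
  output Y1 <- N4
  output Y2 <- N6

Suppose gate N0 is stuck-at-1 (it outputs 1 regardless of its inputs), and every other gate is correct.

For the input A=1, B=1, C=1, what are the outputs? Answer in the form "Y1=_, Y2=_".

Y1=0, Y2=1

Propagate with N0 forced: N0=1 [stuck-at-1], N1=0, N2=1, N3=0, N4=0, N5=0, N6=1.
So the outputs are Y1=0, Y2=1. (Without the fault they would be Y1=0, Y2=0.)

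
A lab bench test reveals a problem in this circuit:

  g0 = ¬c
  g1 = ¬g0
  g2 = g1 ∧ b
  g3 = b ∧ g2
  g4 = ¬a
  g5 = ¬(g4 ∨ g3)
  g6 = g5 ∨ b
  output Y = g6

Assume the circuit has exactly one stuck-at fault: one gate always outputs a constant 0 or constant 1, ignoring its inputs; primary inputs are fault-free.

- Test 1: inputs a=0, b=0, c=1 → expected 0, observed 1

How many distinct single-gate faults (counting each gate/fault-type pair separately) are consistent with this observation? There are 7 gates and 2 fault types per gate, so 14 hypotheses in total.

3

Fault-free: g0=0, g1=1, g2=0, g3=0, g4=1, g5=0, g6=0 → 0. Observed 1.
  g0 stuck-at-0: output 0 ✗
  g0 stuck-at-1: output 0 ✗
  g1 stuck-at-0: output 0 ✗
  g1 stuck-at-1: output 0 ✗
  g2 stuck-at-0: output 0 ✗
  g2 stuck-at-1: output 0 ✗
  g3 stuck-at-0: output 0 ✗
  g3 stuck-at-1: output 0 ✗
  g4 stuck-at-0: output 1 ✓
  g4 stuck-at-1: output 0 ✗
  g5 stuck-at-0: output 0 ✗
  g5 stuck-at-1: output 1 ✓
  g6 stuck-at-0: output 0 ✗
  g6 stuck-at-1: output 1 ✓
Consistent faults: {g4 stuck-at-0, g5 stuck-at-1, g6 stuck-at-1} — 3 in all.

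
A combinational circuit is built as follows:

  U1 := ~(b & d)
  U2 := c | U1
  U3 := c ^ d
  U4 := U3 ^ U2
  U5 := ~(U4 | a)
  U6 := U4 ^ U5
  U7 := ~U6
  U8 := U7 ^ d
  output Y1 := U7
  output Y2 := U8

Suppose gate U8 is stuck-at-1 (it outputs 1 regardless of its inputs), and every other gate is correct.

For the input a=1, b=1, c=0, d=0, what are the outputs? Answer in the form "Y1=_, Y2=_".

Propagate with U8 forced: U1=1, U2=1, U3=0, U4=1, U5=0, U6=1, U7=0, U8=1 [stuck-at-1].
So the outputs are Y1=0, Y2=1. (Without the fault they would be Y1=0, Y2=0.)

Y1=0, Y2=1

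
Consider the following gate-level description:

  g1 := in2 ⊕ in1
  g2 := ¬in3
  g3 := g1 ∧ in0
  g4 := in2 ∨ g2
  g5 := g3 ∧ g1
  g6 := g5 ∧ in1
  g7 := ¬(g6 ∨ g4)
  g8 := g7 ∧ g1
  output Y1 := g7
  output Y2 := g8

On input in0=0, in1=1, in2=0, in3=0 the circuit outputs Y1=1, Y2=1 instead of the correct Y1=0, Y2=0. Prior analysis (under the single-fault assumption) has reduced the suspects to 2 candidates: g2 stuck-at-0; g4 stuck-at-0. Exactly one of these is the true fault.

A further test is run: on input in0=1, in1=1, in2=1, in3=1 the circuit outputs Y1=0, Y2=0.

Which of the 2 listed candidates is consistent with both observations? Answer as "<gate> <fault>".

g2 stuck-at-0

Evaluate each candidate on input in0=1, in1=1, in2=1, in3=1:
  g2 stuck-at-0: g1=0, g2=0 [stuck-at-0], g3=0, g4=1, g5=0, g6=0, g7=0, g8=0 → Y1=0, Y2=0 — matches
  g4 stuck-at-0: g1=0, g2=0, g3=0, g4=0 [stuck-at-0], g5=0, g6=0, g7=1, g8=0 → Y1=1, Y2=0 — eliminated
Only g2 stuck-at-0 reproduces the observed Y1=0, Y2=0.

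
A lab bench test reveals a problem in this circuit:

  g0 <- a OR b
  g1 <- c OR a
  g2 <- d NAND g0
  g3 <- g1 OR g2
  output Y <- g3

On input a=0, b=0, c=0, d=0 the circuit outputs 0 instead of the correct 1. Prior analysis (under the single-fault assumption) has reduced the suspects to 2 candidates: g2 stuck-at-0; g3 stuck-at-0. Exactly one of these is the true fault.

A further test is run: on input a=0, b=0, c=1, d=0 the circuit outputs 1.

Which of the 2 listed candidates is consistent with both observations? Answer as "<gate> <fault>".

g2 stuck-at-0

Evaluate each candidate on input a=0, b=0, c=1, d=0:
  g2 stuck-at-0: g0=0, g1=1, g2=0 [stuck-at-0], g3=1 → 1 — matches
  g3 stuck-at-0: g0=0, g1=1, g2=1, g3=0 [stuck-at-0] → 0 — eliminated
Only g2 stuck-at-0 reproduces the observed 1.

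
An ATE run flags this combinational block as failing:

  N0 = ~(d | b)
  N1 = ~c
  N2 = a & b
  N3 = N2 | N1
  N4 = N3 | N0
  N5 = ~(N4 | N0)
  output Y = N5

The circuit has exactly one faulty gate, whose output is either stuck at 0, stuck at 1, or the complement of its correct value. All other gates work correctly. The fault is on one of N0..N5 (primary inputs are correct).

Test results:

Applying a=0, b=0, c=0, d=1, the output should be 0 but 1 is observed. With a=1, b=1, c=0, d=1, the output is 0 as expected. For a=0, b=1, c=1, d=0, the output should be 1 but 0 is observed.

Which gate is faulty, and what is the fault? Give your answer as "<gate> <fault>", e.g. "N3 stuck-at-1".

N1 inverted output

Fault-free values for test 1 (a=0, b=0, c=0, d=1): N0=0, N1=1, N2=0, N3=1, N4=1, N5=0, giving Y=0. Observed 1.
Test 1: faults giving observed 1 are {N1 stuck-at-0, N1 inverted output, N3 stuck-at-0, N3 inverted output, N4 stuck-at-0, N4 inverted output, N5 stuck-at-1, N5 inverted output}.
Test 2 (a=1, b=1, c=0, d=1): fault-free N0=0, N1=1, N2=1, N3=1, N4=1, N5=0 → 0; observed 0. Eliminates N3 stuck-at-0, N3 inverted output, N4 stuck-at-0, N4 inverted output, N5 stuck-at-1, N5 inverted output.
Test 3 (a=0, b=1, c=1, d=0): fault-free N0=0, N1=0, N2=0, N3=0, N4=0, N5=1 → 1; observed 0. Eliminates N1 stuck-at-0.
Only N1 inverted output is consistent with every test.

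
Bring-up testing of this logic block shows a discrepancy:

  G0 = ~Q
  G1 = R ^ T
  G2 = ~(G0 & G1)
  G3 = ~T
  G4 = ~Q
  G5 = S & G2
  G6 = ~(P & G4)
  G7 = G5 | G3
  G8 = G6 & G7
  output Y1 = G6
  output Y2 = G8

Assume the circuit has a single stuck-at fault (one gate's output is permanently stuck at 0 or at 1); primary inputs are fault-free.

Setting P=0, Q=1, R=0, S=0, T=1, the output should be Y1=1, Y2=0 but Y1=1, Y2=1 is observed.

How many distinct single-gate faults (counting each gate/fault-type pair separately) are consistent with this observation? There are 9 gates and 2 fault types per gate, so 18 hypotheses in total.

4

Fault-free: G0=0, G1=1, G2=1, G3=0, G4=0, G5=0, G6=1, G7=0, G8=0 → Y1=1, Y2=0. Observed Y1=1, Y2=1.
  G0: none of the 2 fault types match ✗
  G1: none of the 2 fault types match ✗
  G2: none of the 2 fault types match ✗
  G3: stuck-at-1 ✓; others ✗
  G4: none of the 2 fault types match ✗
  G5: stuck-at-1 ✓; others ✗
  G6: none of the 2 fault types match ✗
  G7: stuck-at-1 ✓; others ✗
  G8: stuck-at-1 ✓; others ✗
Consistent faults: {G3 stuck-at-1, G5 stuck-at-1, G7 stuck-at-1, G8 stuck-at-1} — 4 in all.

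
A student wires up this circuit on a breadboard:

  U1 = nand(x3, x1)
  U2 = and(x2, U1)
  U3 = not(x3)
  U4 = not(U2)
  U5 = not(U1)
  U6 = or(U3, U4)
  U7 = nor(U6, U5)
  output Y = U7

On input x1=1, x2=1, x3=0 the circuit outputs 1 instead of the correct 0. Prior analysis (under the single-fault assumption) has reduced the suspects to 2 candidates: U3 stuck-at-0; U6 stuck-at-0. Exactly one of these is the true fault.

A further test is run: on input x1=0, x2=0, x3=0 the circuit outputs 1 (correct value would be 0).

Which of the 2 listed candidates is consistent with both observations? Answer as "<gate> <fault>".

Evaluate each candidate on input x1=0, x2=0, x3=0:
  U3 stuck-at-0: U1=1, U2=0, U3=0 [stuck-at-0], U4=1, U5=0, U6=1, U7=0 → 0 — eliminated
  U6 stuck-at-0: U1=1, U2=0, U3=1, U4=1, U5=0, U6=0 [stuck-at-0], U7=1 → 1 — matches
Only U6 stuck-at-0 reproduces the observed 1.

U6 stuck-at-0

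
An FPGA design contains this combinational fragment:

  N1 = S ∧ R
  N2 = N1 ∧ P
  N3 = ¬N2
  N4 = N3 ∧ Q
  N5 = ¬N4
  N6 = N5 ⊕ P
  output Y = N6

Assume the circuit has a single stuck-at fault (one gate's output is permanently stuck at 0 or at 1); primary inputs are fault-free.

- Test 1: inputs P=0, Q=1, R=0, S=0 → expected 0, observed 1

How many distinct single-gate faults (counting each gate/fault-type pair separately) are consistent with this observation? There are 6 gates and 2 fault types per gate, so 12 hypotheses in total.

Fault-free: N1=0, N2=0, N3=1, N4=1, N5=0, N6=0 → 0. Observed 1.
  N1 stuck-at-0: output 0 ✗
  N1 stuck-at-1: output 0 ✗
  N2 stuck-at-0: output 0 ✗
  N2 stuck-at-1: output 1 ✓
  N3 stuck-at-0: output 1 ✓
  N3 stuck-at-1: output 0 ✗
  N4 stuck-at-0: output 1 ✓
  N4 stuck-at-1: output 0 ✗
  N5 stuck-at-0: output 0 ✗
  N5 stuck-at-1: output 1 ✓
  N6 stuck-at-0: output 0 ✗
  N6 stuck-at-1: output 1 ✓
Consistent faults: {N2 stuck-at-1, N3 stuck-at-0, N4 stuck-at-0, N5 stuck-at-1, N6 stuck-at-1} — 5 in all.

5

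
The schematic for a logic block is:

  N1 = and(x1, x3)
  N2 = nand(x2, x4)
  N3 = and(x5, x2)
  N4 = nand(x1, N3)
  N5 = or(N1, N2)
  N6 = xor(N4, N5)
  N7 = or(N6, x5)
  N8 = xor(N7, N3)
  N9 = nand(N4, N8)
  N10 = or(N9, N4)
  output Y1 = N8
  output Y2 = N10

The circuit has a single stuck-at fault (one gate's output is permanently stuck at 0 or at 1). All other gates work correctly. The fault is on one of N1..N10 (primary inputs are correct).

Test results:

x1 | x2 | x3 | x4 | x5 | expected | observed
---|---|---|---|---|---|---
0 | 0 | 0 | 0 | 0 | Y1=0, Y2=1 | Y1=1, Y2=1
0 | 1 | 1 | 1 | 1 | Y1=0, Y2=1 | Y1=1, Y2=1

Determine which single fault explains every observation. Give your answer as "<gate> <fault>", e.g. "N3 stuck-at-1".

N8 stuck-at-1

Fault-free values for test 1 (x1=0, x2=0, x3=0, x4=0, x5=0): N1=0, N2=1, N3=0, N4=1, N5=1, N6=0, N7=0, N8=0, N9=1, N10=1, giving Y1=0, Y2=1. Observed Y1=1, Y2=1.
Test 1: faults giving observed Y1=1, Y2=1 are {N2 stuck-at-0, N3 stuck-at-1, N4 stuck-at-0, N5 stuck-at-0, N6 stuck-at-1, N7 stuck-at-1, N8 stuck-at-1}.
Test 2 (x1=0, x2=1, x3=1, x4=1, x5=1): fault-free N1=0, N2=0, N3=1, N4=1, N5=0, N6=1, N7=1, N8=0, N9=1, N10=1 → Y1=0, Y2=1; observed Y1=1, Y2=1. Eliminates N2 stuck-at-0, N3 stuck-at-1, N4 stuck-at-0, N5 stuck-at-0, N6 stuck-at-1, N7 stuck-at-1.
Only N8 stuck-at-1 is consistent with every test.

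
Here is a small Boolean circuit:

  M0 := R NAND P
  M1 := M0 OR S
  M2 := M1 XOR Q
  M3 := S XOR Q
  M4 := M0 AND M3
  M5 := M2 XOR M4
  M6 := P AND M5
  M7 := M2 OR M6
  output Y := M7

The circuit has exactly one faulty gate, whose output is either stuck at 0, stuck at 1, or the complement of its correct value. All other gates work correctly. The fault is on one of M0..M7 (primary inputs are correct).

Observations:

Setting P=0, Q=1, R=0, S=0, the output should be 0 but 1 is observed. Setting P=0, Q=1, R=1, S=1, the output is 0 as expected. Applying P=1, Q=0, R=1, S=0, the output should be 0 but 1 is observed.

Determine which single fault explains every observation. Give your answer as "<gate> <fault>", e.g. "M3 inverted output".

Fault-free values for test 1 (P=0, Q=1, R=0, S=0): M0=1, M1=1, M2=0, M3=1, M4=1, M5=1, M6=0, M7=0, giving Y=0. Observed 1.
Test 1: faults giving observed 1 are {M0 stuck-at-0, M0 inverted output, M1 stuck-at-0, M1 inverted output, M2 stuck-at-1, M2 inverted output, M6 stuck-at-1, M6 inverted output, M7 stuck-at-1, M7 inverted output}.
Test 2 (P=0, Q=1, R=1, S=1): fault-free M0=1, M1=1, M2=0, M3=0, M4=0, M5=0, M6=0, M7=0 → 0; observed 0. Eliminates M1 stuck-at-0, M1 inverted output, M2 stuck-at-1, M2 inverted output, M6 stuck-at-1, M6 inverted output, M7 stuck-at-1, M7 inverted output.
Test 3 (P=1, Q=0, R=1, S=0): fault-free M0=0, M1=0, M2=0, M3=0, M4=0, M5=0, M6=0, M7=0 → 0; observed 1. Eliminates M0 stuck-at-0.
Only M0 inverted output is consistent with every test.

M0 inverted output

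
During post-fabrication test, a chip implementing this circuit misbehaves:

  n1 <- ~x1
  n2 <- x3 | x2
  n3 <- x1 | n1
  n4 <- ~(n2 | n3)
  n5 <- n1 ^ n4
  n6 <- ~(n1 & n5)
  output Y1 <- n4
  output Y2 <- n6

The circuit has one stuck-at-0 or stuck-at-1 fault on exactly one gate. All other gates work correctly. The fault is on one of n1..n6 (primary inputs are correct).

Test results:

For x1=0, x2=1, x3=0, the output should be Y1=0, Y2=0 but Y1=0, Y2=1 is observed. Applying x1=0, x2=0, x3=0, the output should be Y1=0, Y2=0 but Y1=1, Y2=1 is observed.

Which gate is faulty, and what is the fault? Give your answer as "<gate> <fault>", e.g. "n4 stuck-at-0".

n1 stuck-at-0

Fault-free values for test 1 (x1=0, x2=1, x3=0): n1=1, n2=1, n3=1, n4=0, n5=1, n6=0, giving Y1=0, Y2=0. Observed Y1=0, Y2=1.
Test 1: faults giving observed Y1=0, Y2=1 are {n1 stuck-at-0, n5 stuck-at-0, n6 stuck-at-1}.
Test 2 (x1=0, x2=0, x3=0): fault-free n1=1, n2=0, n3=1, n4=0, n5=1, n6=0 → Y1=0, Y2=0; observed Y1=1, Y2=1. Eliminates n5 stuck-at-0, n6 stuck-at-1.
Only n1 stuck-at-0 is consistent with every test.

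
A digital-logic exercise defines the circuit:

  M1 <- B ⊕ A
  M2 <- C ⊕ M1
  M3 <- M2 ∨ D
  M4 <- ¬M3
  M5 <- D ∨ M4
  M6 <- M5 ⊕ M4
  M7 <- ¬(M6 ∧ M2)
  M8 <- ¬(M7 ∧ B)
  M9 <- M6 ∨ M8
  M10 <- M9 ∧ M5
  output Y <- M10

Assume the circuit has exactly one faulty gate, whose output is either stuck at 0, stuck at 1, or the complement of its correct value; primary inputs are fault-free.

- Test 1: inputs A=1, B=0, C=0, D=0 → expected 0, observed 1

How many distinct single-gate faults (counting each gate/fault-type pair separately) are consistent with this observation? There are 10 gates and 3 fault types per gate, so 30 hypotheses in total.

12

Fault-free: M1=1, M2=1, M3=1, M4=0, M5=0, M6=0, M7=1, M8=1, M9=1, M10=0 → 0. Observed 1.
  M1: stuck-at-0, inverted output ✓; others ✗
  M2: stuck-at-0, inverted output ✓; others ✗
  M3: stuck-at-0, inverted output ✓; others ✗
  M4: stuck-at-1, inverted output ✓; others ✗
  M5: stuck-at-1, inverted output ✓; others ✗
  M6: none of the 3 fault types match ✗
  M7: none of the 3 fault types match ✗
  M8: none of the 3 fault types match ✗
  M9: none of the 3 fault types match ✗
  M10: stuck-at-1, inverted output ✓; others ✗
Consistent faults: {M1 stuck-at-0, M1 inverted output, M2 stuck-at-0, M2 inverted output, M3 stuck-at-0, M3 inverted output, M4 stuck-at-1, M4 inverted output, M5 stuck-at-1, M5 inverted output, M10 stuck-at-1, M10 inverted output} — 12 in all.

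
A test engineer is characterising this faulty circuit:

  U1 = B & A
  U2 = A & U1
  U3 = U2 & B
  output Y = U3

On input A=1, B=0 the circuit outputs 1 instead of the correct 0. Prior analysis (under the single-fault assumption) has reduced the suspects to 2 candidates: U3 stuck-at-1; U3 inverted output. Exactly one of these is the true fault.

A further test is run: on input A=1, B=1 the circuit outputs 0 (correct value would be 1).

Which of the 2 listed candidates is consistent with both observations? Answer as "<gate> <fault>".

U3 inverted output

Evaluate each candidate on input A=1, B=1:
  U3 stuck-at-1: U1=1, U2=1, U3=1 [stuck-at-1] → 1 — eliminated
  U3 inverted output: U1=1, U2=1, U3=0 [inverted output] → 0 — matches
Only U3 inverted output reproduces the observed 0.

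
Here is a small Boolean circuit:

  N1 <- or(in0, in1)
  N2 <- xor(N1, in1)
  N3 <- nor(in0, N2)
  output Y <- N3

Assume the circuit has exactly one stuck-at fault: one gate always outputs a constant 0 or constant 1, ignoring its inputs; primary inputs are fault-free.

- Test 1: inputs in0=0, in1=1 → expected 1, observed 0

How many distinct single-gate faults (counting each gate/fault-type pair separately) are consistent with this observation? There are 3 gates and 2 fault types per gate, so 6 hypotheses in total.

Fault-free: N1=1, N2=0, N3=1 → 1. Observed 0.
  N1 stuck-at-0: output 0 ✓
  N1 stuck-at-1: output 1 ✗
  N2 stuck-at-0: output 1 ✗
  N2 stuck-at-1: output 0 ✓
  N3 stuck-at-0: output 0 ✓
  N3 stuck-at-1: output 1 ✗
Consistent faults: {N1 stuck-at-0, N2 stuck-at-1, N3 stuck-at-0} — 3 in all.

3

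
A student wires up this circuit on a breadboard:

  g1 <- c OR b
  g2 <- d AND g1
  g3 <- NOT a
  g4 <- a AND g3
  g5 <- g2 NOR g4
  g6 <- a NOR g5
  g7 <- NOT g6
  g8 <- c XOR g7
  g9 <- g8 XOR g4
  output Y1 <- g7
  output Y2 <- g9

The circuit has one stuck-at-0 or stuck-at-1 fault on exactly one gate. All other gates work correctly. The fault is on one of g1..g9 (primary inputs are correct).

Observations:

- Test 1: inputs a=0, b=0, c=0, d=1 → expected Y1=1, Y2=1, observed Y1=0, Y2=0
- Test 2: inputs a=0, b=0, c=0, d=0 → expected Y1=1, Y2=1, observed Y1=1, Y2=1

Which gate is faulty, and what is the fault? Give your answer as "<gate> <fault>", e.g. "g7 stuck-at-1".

Fault-free values for test 1 (a=0, b=0, c=0, d=1): g1=0, g2=0, g3=1, g4=0, g5=1, g6=0, g7=1, g8=1, g9=1, giving Y1=1, Y2=1. Observed Y1=0, Y2=0.
Test 1: faults giving observed Y1=0, Y2=0 are {g1 stuck-at-1, g2 stuck-at-1, g5 stuck-at-0, g6 stuck-at-1, g7 stuck-at-0}.
Test 2 (a=0, b=0, c=0, d=0): fault-free g1=0, g2=0, g3=1, g4=0, g5=1, g6=0, g7=1, g8=1, g9=1 → Y1=1, Y2=1; observed Y1=1, Y2=1. Eliminates g2 stuck-at-1, g5 stuck-at-0, g6 stuck-at-1, g7 stuck-at-0.
Only g1 stuck-at-1 is consistent with every test.

g1 stuck-at-1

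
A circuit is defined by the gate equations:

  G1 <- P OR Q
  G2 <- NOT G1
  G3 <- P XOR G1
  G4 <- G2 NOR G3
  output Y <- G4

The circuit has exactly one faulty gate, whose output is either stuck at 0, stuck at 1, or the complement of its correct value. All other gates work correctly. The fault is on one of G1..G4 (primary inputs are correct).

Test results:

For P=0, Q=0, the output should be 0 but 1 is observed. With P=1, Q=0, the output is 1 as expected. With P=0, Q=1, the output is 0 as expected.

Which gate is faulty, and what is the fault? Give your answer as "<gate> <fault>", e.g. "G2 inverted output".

Fault-free values for test 1 (P=0, Q=0): G1=0, G2=1, G3=0, G4=0, giving Y=0. Observed 1.
Test 1: faults giving observed 1 are {G2 stuck-at-0, G2 inverted output, G4 stuck-at-1, G4 inverted output}.
Test 2 (P=1, Q=0): fault-free G1=1, G2=0, G3=0, G4=1 → 1; observed 1. Eliminates G2 inverted output, G4 inverted output.
Test 3 (P=0, Q=1): fault-free G1=1, G2=0, G3=1, G4=0 → 0; observed 0. Eliminates G4 stuck-at-1.
Only G2 stuck-at-0 is consistent with every test.

G2 stuck-at-0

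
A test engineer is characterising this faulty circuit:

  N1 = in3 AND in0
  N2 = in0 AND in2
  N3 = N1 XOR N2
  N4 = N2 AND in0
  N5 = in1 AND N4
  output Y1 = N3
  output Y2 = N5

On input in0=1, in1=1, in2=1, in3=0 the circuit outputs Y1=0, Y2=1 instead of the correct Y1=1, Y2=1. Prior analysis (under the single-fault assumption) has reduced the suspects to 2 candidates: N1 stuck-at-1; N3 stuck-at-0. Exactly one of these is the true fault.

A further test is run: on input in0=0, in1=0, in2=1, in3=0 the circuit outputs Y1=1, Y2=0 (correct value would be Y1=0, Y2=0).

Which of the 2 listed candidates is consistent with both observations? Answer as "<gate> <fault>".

Evaluate each candidate on input in0=0, in1=0, in2=1, in3=0:
  N1 stuck-at-1: N1=1 [stuck-at-1], N2=0, N3=1, N4=0, N5=0 → Y1=1, Y2=0 — matches
  N3 stuck-at-0: N1=0, N2=0, N3=0 [stuck-at-0], N4=0, N5=0 → Y1=0, Y2=0 — eliminated
Only N1 stuck-at-1 reproduces the observed Y1=1, Y2=0.

N1 stuck-at-1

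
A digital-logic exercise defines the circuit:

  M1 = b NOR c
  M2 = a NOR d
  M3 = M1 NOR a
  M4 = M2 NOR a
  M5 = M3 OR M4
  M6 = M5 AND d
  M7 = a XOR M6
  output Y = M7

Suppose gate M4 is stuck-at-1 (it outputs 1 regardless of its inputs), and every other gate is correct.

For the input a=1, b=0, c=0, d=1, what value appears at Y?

Propagate with M4 forced: M1=1, M2=0, M3=0, M4=1 [stuck-at-1], M5=1, M6=1, M7=0.
So Y = 0. (Without the fault it would be 1.)

0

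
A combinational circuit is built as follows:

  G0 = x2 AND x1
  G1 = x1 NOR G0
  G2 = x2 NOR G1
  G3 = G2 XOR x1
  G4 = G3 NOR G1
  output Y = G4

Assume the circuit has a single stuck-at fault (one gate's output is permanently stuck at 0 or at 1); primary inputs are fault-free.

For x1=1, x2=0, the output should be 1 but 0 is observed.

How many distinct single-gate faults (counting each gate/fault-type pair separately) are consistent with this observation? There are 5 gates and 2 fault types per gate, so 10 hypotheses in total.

Fault-free: G0=0, G1=0, G2=1, G3=0, G4=1 → 1. Observed 0.
  G0 stuck-at-0: output 1 ✗
  G0 stuck-at-1: output 1 ✗
  G1 stuck-at-0: output 1 ✗
  G1 stuck-at-1: output 0 ✓
  G2 stuck-at-0: output 0 ✓
  G2 stuck-at-1: output 1 ✗
  G3 stuck-at-0: output 1 ✗
  G3 stuck-at-1: output 0 ✓
  G4 stuck-at-0: output 0 ✓
  G4 stuck-at-1: output 1 ✗
Consistent faults: {G1 stuck-at-1, G2 stuck-at-0, G3 stuck-at-1, G4 stuck-at-0} — 4 in all.

4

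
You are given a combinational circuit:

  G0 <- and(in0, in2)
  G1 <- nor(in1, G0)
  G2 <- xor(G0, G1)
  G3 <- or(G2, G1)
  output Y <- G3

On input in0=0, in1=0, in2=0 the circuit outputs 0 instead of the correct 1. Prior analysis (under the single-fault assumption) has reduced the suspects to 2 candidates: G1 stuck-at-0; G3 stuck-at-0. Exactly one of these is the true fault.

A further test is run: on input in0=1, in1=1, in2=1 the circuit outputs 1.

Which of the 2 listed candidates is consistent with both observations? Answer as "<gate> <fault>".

G1 stuck-at-0

Evaluate each candidate on input in0=1, in1=1, in2=1:
  G1 stuck-at-0: G0=1, G1=0 [stuck-at-0], G2=1, G3=1 → 1 — matches
  G3 stuck-at-0: G0=1, G1=0, G2=1, G3=0 [stuck-at-0] → 0 — eliminated
Only G1 stuck-at-0 reproduces the observed 1.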